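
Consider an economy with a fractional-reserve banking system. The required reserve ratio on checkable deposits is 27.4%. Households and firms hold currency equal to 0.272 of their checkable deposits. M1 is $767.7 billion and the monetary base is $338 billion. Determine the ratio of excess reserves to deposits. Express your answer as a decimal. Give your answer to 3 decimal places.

Using m = M/MB = 767.7/338 ≈ 2.271302. Since m = (1 + c)/(c + rr + e), the denominator satisfies c + rr + e = (1 + c)/m = (1 + 0.272) / 2.271302 ≈ 0.560031.
With c = 0.272 and rr = 0.274, the ratio of excess reserves to deposits is 0.560031 − 0.272 − 0.274 = 0.014031.

0.014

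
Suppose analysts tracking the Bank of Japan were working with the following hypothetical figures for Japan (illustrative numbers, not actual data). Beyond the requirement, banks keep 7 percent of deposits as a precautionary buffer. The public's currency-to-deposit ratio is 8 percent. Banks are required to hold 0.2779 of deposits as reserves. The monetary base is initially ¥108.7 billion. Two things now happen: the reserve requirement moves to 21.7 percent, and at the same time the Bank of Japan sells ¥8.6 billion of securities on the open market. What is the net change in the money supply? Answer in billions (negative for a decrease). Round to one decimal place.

Before: m₁ = (1 + 0.08) / (0.2779 + 0.07 + 0.08) ≈ 2.52395, MB₁ = 108.7, so M₁ = 2.52395 × 108.7 ≈ 274.3534 billion.
After: m₂ = (1 + 0.08) / (0.217 + 0.07 + 0.08) ≈ 2.94278, MB₂ = 108.7 − 8.6 = 100.1, so M₂ = 2.94278 × 100.1 ≈ 294.5723 billion.
ΔM = M₂ − M₁ = 294.5723 − 274.3534 = 20.2189 billion.

¥20.2 billion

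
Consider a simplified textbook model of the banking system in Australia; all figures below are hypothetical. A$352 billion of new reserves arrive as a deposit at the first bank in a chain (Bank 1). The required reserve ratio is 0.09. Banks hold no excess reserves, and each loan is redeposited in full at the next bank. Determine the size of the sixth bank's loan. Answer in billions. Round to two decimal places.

Each bank lends a fraction (1 − rr) = 0.9100 of the deposit it receives, so Bank 6 receives 352·0.9100^5 and lends 352·0.9100^6 ≈ 199.8900 billion.

A$199.89 billion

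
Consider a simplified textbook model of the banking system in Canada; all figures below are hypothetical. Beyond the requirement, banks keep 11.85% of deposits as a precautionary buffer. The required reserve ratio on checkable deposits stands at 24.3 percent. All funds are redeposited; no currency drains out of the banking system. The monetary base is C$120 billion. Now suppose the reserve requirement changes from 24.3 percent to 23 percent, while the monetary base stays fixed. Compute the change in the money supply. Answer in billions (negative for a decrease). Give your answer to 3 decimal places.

C$12.383 billion

Initially m₁ = 1 / (0.243 + 0.1185) ≈ 2.7662517, so M₁ = 2.7662517 × 120 ≈ 331.9502 billion.
After the change m₂ = 1 / (0.23 + 0.1185) ≈ 2.8694405, so M₂ = 2.8694405 × 120 ≈ 344.3329 billion.
ΔM = M₂ − M₁ = 344.3329 − 331.9502 = 12.3827 billion.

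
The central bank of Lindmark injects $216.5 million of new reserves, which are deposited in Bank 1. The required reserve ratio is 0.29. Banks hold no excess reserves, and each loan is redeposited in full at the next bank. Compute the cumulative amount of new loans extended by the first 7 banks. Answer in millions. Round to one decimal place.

Bank i lends (1 − rr)^i of the original deposit: Bank 1 lends 216.5·0.7100 = 153.7150, Bank 2 lends 216.5·0.7100² ≈ 109.1376, and so on.
Summing a geometric series: total = 216.5·[0.7100·(1 − 0.7100^7) / (1 − 0.7100)] ≈ 481.8429 million.

$481.8 million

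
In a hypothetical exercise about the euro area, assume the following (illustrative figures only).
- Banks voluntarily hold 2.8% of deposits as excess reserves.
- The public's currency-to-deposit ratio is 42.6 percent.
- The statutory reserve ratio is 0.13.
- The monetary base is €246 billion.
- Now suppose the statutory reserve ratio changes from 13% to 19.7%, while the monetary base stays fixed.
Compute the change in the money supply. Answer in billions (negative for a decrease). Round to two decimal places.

-61.82 billion

Initially m₁ = (1 + 0.426) / (0.13 + 0.028 + 0.426) ≈ 2.441781, so M₁ = 2.441781 × 246 ≈ 600.6781 billion.
After the change m₂ = (1 + 0.426) / (0.197 + 0.028 + 0.426) ≈ 2.190476, so M₂ = 2.190476 × 246 ≈ 538.8571 billion.
ΔM = M₂ − M₁ = 538.8571 − 600.6781 = -61.821 billion.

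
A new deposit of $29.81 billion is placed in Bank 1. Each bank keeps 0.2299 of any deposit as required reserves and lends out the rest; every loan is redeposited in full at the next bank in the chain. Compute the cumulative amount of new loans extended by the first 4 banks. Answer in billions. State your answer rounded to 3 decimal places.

Bank i lends (1 − rr)^i of the original deposit: Bank 1 lends 29.81·0.7701 ≈ 22.9567, Bank 2 lends 29.81·0.7701² ≈ 17.6789, and so on.
Summing a geometric series: total = 29.81·[0.7701·(1 − 0.7701^4) / (1 − 0.7701)] ≈ 64.7347 billion.

$64.735 billion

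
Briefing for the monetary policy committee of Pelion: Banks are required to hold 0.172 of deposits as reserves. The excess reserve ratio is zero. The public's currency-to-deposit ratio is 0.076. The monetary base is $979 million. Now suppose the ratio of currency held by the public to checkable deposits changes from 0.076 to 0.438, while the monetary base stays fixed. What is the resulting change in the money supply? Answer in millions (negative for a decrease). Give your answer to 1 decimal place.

Initially m₁ = (1 + 0.076) / (0.172 + 0.076) ≈ 4.33871, so M₁ = 4.33871 × 979 ≈ 4247.5971 million.
After the change m₂ = (1 + 0.438) / (0.172 + 0.438) ≈ 2.35738, so M₂ = 2.35738 × 979 ≈ 2307.875 million.
ΔM = M₂ − M₁ = 2307.875 − 4247.5971 = -1939.7221 million.

-1939.7 million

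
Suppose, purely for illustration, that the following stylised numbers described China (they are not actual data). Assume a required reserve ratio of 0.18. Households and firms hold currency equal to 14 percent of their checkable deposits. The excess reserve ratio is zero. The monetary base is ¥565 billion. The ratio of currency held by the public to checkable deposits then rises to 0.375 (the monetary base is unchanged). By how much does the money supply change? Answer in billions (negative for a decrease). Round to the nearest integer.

-613 billion

Initially m₁ = (1 + 0.14) / (0.18 + 0.14) = 3.5625, so M₁ = 3.5625 × 565 = 2012.8125 billion.
After the change m₂ = (1 + 0.375) / (0.18 + 0.375) ≈ 2.4775, so M₂ = 2.4775 × 565 = 1399.7875 billion.
ΔM = M₂ − M₁ = 1399.7875 − 2012.8125 = -613.025 billion.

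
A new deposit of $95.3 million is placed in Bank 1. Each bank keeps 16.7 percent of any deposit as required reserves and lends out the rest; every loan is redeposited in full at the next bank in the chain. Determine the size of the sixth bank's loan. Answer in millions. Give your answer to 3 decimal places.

Each bank lends a fraction (1 − rr) = 0.8330 of the deposit it receives, so Bank 6 receives 95.3·0.8330^5 and lends 95.3·0.8330^6 ≈ 31.8393 million.

$31.839 million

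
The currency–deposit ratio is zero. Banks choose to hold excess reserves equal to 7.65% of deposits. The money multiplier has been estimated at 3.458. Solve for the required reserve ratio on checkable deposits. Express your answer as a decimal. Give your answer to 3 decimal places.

0.213

Using m = 3.458. Since m = (1 + c)/(c + rr + e), the denominator satisfies c + rr + e = (1 + c)/m = (1 + 0) / 3.458 ≈ 0.289184.
With c = 0 and e = 0.0765, the required reserve ratio on checkable deposits is 0.289184 − 0 − 0.0765 = 0.212684.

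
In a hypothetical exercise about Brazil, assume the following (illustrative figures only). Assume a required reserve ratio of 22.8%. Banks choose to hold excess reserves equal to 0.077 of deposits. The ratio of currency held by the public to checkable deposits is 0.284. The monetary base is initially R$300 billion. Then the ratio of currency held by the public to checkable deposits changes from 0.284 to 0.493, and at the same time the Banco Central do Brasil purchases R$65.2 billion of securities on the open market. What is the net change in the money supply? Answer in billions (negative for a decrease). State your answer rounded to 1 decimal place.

R$29.3 billion

Before: m₁ = (1 + 0.284) / (0.228 + 0.077 + 0.284) ≈ 2.17997, MB₁ = 300, so M₁ = 2.17997 × 300 = 653.991 billion.
After: m₂ = (1 + 0.493) / (0.228 + 0.077 + 0.493) ≈ 1.87093, MB₂ = 300 + 65.2 = 365.2, so M₂ = 1.87093 × 365.2 ≈ 683.2636 billion.
ΔM = M₂ − M₁ = 683.2636 − 653.991 = 29.2726 billion.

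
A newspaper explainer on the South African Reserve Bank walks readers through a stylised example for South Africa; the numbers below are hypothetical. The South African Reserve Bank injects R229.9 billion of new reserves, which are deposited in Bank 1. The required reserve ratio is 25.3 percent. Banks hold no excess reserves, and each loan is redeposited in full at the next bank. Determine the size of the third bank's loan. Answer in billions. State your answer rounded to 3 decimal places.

R95.830 billion

Each bank lends a fraction (1 − rr) = 0.7470 of the deposit it receives, so Bank 3 receives 229.9·0.7470^2 and lends 229.9·0.7470^3 ≈ 95.8298 billion.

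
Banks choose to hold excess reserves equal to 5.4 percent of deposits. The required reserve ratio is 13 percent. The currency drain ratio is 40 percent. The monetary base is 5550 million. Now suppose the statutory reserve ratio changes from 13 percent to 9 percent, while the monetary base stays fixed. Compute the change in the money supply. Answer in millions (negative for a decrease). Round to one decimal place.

Initially m₁ = (1 + 0.4) / (0.13 + 0.054 + 0.4) ≈ 2.397260, so M₁ = 2.397260 × 5550 = 13304.793 million.
After the change m₂ = (1 + 0.4) / (0.09 + 0.054 + 0.4) ≈ 2.573529, so M₂ = 2.573529 × 5550 ≈ 14283.086 million.
ΔM = M₂ − M₁ = 14283.086 − 13304.793 = 978.293 million.

978.3 million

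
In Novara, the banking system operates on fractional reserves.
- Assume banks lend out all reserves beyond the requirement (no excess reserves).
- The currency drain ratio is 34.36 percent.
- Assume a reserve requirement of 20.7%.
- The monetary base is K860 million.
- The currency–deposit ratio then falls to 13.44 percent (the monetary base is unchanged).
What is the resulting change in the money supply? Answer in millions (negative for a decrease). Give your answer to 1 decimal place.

K759.0 million

Initially m₁ = (1 + 0.3436) / (0.207 + 0.3436) ≈ 2.44025, so M₁ = 2.44025 × 860 = 2098.615 million.
After the change m₂ = (1 + 0.1344) / (0.207 + 0.1344) ≈ 3.32279, so M₂ = 3.32279 × 860 = 2857.5994 million.
ΔM = M₂ − M₁ = 2857.5994 − 2098.615 = 758.9844 million.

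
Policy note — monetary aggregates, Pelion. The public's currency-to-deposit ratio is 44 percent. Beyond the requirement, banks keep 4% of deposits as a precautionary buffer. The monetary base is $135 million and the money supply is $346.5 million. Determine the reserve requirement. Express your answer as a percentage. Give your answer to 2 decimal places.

Using m = M/MB = 346.5/135 ≈ 2.566667. Since m = (1 + c)/(c + rr + e), the denominator satisfies c + rr + e = (1 + c)/m = (1 + 0.44) / 2.566667 ≈ 0.561039.
With c = 0.44 and e = 0.04, the reserve requirement is 0.561039 − 0.44 − 0.04 = 0.081039.

8.10%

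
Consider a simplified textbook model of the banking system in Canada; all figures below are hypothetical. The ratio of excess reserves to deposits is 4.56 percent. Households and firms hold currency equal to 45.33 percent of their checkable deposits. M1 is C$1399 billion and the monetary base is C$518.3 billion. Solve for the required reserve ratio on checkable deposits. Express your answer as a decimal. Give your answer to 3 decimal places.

Using m = M/MB = 1399/518.3 ≈ 2.699209. Since m = (1 + c)/(c + rr + e), the denominator satisfies c + rr + e = (1 + c)/m = (1 + 0.4533) / 2.699209 ≈ 0.538417.
With c = 0.4533 and e = 0.0456, the required reserve ratio on checkable deposits is 0.538417 − 0.4533 − 0.0456 = 0.039517.

0.040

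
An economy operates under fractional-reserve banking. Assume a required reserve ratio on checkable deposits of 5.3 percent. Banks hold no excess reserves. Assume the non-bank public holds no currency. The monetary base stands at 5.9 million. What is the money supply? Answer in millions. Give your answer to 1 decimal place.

111.3 million

With no currency drain or excess reserves, the money multiplier is m = 1/rr = 1/0.053 ≈ 18.8679.
Money supply M = m × MB = 18.8679 × 5.9 ≈ 111.3206 million.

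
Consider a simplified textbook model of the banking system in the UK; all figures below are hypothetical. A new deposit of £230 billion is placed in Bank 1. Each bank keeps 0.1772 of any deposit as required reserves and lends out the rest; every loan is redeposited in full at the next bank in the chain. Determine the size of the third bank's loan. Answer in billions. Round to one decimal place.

Each bank lends a fraction (1 − rr) = 0.8228 of the deposit it receives, so Bank 3 receives 230·0.8228^2 and lends 230·0.8228^3 ≈ 128.1182 billion.

£128.1 billion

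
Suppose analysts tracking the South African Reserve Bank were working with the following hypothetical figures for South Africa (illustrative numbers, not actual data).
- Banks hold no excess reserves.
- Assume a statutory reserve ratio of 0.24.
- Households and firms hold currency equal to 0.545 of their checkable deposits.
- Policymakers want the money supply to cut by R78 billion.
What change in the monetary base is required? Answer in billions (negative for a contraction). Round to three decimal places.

-39.631 billion

The money multiplier is m = (1 + c) / (rr + c) = (1 + 0.545) / (0.24 + 0.545) ≈ 1.968153.
ΔMB = ΔM / m = (−78) / 1.968153 ≈ -39.6311 billion.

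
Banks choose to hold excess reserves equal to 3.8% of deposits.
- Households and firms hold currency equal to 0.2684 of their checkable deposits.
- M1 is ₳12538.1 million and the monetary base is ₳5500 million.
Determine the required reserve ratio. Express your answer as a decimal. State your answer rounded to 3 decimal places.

0.250

Using m = M/MB = 12538.1/5500 ≈ 2.279655. Since m = (1 + c)/(c + rr + e), the denominator satisfies c + rr + e = (1 + c)/m = (1 + 0.2684) / 2.279655 ≈ 0.556400.
With c = 0.2684 and e = 0.038, the required reserve ratio is 0.556400 − 0.2684 − 0.038 = 0.25.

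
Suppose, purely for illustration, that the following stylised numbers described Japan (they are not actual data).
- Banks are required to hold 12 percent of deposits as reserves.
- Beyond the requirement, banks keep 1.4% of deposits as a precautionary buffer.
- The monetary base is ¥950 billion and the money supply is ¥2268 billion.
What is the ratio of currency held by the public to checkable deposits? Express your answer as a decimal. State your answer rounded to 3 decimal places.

0.490

Using m = M/MB = 2268/950 ≈ 2.387368. From m = (1 + c)/(c + rr + e), rearranging gives 1 + c = m·(c + rr + e), so c·(1 − m) = m·(rr + e) − 1.
Hence c = [m·(rr + e) − 1]/(1 − m) = [2.387368 × (0.12 + 0.014) − 1] / (1 − 2.387368) ≈ 0.490204.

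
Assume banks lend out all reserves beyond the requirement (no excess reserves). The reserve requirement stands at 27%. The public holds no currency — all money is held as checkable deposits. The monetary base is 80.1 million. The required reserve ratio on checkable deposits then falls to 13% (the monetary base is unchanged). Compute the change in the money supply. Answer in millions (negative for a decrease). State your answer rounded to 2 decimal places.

319.49 million

Initially m₁ = 1 / (0.27) ≈ 3.70370, so M₁ = 3.70370 × 80.1 ≈ 296.6664 million.
After the change m₂ = 1 / (0.13) ≈ 7.69231, so M₂ = 7.69231 × 80.1 ≈ 616.154 million.
ΔM = M₂ − M₁ = 616.154 − 296.6664 = 319.4876 million.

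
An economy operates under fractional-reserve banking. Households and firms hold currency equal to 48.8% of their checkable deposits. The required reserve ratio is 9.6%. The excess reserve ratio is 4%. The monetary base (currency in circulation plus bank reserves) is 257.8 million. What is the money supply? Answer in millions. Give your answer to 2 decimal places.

The money multiplier is m = (1 + c) / (rr + e + c) = (1 + 0.488) / (0.096 + 0.04 + 0.488) ≈ 2.384615.
So M = m × MB = 2.384615 × 257.8 ≈ 614.7537 million.

614.75 million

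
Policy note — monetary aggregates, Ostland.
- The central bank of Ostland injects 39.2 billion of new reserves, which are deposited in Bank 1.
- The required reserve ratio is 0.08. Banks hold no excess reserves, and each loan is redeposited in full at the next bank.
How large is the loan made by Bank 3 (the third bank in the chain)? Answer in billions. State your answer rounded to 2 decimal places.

30.52 billion

Each bank lends a fraction (1 − rr) = 0.9200 of the deposit it receives, so Bank 3 receives 39.2·0.9200^2 and lends 39.2·0.9200^3 ≈ 30.5246 billion.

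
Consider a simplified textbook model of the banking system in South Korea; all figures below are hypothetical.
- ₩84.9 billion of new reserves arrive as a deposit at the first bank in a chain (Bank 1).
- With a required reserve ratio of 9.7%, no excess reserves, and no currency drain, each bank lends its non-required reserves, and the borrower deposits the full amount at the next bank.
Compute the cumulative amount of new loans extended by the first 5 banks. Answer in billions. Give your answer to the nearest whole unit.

₩316 billion

Bank i lends (1 − rr)^i of the original deposit: Bank 1 lends 84.9·0.9030 = 76.6647, Bank 2 lends 84.9·0.9030² ≈ 69.2282, and so on.
Summing a geometric series: total = 84.9·[0.9030·(1 − 0.9030^5) / (1 − 0.9030)] ≈ 315.8291 billion.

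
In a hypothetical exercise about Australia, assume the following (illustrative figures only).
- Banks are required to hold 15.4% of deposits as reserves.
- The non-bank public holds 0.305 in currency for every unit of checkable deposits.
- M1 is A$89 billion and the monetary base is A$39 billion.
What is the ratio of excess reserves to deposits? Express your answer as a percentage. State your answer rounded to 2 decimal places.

Using m = M/MB = 89/39 ≈ 2.282051. Since m = (1 + c)/(c + rr + e), the denominator satisfies c + rr + e = (1 + c)/m = (1 + 0.305) / 2.282051 ≈ 0.571854.
With c = 0.305 and rr = 0.154, the ratio of excess reserves to deposits is 0.571854 − 0.305 − 0.154 = 0.112854.

11.29%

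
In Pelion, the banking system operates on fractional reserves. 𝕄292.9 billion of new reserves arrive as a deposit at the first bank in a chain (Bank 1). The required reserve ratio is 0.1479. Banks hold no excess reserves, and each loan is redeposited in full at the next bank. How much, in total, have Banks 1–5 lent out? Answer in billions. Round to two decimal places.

𝕄929.45 billion

Bank i lends (1 − rr)^i of the original deposit: Bank 1 lends 292.9·0.8521 ≈ 249.5801, Bank 2 lends 292.9·0.8521² ≈ 212.6672, and so on.
Summing a geometric series: total = 292.9·[0.8521·(1 − 0.8521^5) / (1 − 0.8521)] ≈ 929.4479 billion.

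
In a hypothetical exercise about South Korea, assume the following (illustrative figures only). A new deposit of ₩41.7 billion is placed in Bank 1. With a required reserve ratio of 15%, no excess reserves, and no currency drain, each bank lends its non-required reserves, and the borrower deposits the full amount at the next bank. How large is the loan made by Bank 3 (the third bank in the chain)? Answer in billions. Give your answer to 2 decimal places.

₩25.61 billion

Each bank lends a fraction (1 − rr) = 0.8500 of the deposit it receives, so Bank 3 receives 41.7·0.8500^2 and lends 41.7·0.8500^3 ≈ 25.6090 billion.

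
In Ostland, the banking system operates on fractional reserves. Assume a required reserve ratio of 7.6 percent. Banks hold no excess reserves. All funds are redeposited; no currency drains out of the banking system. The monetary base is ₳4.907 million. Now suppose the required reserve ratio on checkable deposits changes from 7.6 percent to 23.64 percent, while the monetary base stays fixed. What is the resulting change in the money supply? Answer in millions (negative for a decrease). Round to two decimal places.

Initially m₁ = 1 / (0.076) ≈ 13.1579, so M₁ = 13.1579 × 4.907 ≈ 64.5658 million.
After the change m₂ = 1 / (0.2364) ≈ 4.2301, so M₂ = 4.2301 × 4.907 ≈ 20.7571 million.
ΔM = M₂ − M₁ = 20.7571 − 64.5658 = -43.8087 million.

-43.81 million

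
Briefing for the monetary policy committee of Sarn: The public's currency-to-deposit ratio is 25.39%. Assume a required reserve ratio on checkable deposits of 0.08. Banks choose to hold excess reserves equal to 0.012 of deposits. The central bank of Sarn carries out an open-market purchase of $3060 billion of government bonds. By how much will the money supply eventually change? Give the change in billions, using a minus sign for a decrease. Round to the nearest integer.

The money multiplier is m = (1 + c) / (rr + e + c) = (1 + 0.2539) / (0.08 + 0.012 + 0.2539) ≈ 3.62504.
The purchase adds 3060 billion of base, so ΔM = m × ΔMB = 3.62504 × (+3060) = 11092.6224 billion.

$11093 billion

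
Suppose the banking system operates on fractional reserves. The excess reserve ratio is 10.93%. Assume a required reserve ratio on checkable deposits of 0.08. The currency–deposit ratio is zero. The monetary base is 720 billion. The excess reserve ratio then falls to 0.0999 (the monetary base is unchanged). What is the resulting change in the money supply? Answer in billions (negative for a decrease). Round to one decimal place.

198.7 billion

Initially m₁ = 1 / (0.08 + 0.1093) ≈ 5.28262, so M₁ = 5.28262 × 720 = 3803.4864 billion.
After the change m₂ = 1 / (0.08 + 0.0999) ≈ 5.55864, so M₂ = 5.55864 × 720 = 4002.2208 billion.
ΔM = M₂ − M₁ = 4002.2208 − 3803.4864 = 198.7344 billion.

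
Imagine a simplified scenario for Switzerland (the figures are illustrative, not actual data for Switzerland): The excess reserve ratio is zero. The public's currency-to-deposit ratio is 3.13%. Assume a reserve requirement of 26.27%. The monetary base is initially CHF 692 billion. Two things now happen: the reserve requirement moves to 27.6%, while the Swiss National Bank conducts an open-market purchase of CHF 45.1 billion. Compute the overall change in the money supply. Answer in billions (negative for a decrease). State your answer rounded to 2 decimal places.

Before: m₁ = (1 + 0.0313) / (0.2627 + 0.0313) ≈ 3.507823, MB₁ = 692, so M₁ = 3.507823 × 692 ≈ 2427.4135 billion.
After: m₂ = (1 + 0.0313) / (0.276 + 0.0313) ≈ 3.356004, MB₂ = 692 + 45.1 = 737.1, so M₂ = 3.356004 × 737.1 ≈ 2473.7105 billion.
ΔM = M₂ − M₁ = 2473.7105 − 2427.4135 = 46.297 billion.

CHF 46.30 billion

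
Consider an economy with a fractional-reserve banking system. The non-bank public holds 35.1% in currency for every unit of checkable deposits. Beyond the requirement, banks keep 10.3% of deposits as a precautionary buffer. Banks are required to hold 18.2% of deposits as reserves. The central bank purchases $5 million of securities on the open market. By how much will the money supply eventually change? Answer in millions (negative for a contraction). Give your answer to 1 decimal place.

The money multiplier is m = (1 + c) / (rr + e + c) = (1 + 0.351) / (0.182 + 0.103 + 0.351) ≈ 2.1242.
The purchase adds 5 million of base, so ΔM = m × ΔMB = 2.1242 × (+5) = 10.621 million.

$10.6 million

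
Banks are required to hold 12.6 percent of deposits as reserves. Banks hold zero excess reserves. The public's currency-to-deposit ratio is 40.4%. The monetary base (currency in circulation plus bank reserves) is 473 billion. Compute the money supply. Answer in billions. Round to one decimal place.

The money multiplier is m = (1 + c) / (rr + c) = (1 + 0.404) / (0.126 + 0.404) ≈ 2.64906.
So M = m × MB = 2.64906 × 473 ≈ 1253.0054 billion.

1253.0 billion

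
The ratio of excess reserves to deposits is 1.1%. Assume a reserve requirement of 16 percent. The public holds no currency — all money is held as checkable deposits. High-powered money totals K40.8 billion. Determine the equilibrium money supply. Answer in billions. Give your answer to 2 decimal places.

K238.60 billion

The money multiplier is m = 1 / (rr + e) = 1 / (0.16 + 0.011) ≈ 5.84795.
So M = m × MB = 5.84795 × 40.8 ≈ 238.5964 billion.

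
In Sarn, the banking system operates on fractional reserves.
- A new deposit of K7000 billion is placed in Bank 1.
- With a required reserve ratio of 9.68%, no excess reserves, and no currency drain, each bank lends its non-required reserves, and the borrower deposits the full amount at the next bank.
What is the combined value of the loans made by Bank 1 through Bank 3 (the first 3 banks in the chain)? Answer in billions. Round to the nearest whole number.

K17190 billion

Bank i lends (1 − rr)^i of the original deposit: Bank 1 lends 7000·0.9032 = 6322.4000, Bank 2 lends 7000·0.9032² ≈ 5710.3917, and so on.
Summing a geometric series: total = 7000·[0.9032·(1 − 0.9032^3) / (1 − 0.9032)] ≈ 17190.4174 billion.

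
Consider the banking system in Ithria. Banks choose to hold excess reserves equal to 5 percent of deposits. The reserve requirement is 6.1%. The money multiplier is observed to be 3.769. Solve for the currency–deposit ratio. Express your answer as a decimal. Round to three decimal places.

Using m = 3.769. From m = (1 + c)/(c + rr + e), rearranging gives 1 + c = m·(c + rr + e), so c·(1 − m) = m·(rr + e) − 1.
Hence c = [m·(rr + e) − 1]/(1 − m) = [3.769 × (0.061 + 0.05) − 1] / (1 − 3.769) ≈ 0.210055.

0.210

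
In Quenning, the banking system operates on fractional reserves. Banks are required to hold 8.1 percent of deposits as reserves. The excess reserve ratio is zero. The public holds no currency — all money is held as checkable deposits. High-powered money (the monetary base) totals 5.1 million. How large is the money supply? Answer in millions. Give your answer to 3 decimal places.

62.963 million

With no currency drain or excess reserves, the money multiplier is m = 1/rr = 1/0.081 ≈ 12.34568.
Money supply M = m × MB = 12.34568 × 5.1 ≈ 62.963 million.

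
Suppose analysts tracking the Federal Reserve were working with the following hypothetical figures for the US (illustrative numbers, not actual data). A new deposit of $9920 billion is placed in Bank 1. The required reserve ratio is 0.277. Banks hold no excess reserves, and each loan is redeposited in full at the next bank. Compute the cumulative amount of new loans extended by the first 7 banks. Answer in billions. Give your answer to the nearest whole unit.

Bank i lends (1 − rr)^i of the original deposit: Bank 1 lends 9920·0.7230 = 7172.1600, Bank 2 lends 9920·0.7230² ≈ 5185.4717, and so on.
Summing a geometric series: total = 9920·[0.7230·(1 − 0.7230^7) / (1 − 0.7230)] ≈ 23218.4167 billion.

$23218 billion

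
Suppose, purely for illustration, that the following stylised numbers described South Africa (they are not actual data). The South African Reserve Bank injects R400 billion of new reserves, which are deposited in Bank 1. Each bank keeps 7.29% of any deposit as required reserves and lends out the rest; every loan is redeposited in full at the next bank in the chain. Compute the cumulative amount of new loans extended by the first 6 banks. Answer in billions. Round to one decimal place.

R1856.8 billion

Bank i lends (1 − rr)^i of the original deposit: Bank 1 lends 400·0.9271 = 370.8400, Bank 2 lends 400·0.9271² ≈ 343.8058, and so on.
Summing a geometric series: total = 400·[0.9271·(1 − 0.9271^6) / (1 − 0.9271)] ≈ 1856.8494 billion.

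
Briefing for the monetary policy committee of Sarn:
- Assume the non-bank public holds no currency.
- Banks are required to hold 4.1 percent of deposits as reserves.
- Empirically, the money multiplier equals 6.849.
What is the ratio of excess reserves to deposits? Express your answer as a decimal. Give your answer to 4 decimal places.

Using m = 6.849. Since m = (1 + c)/(c + rr + e), the denominator satisfies c + rr + e = (1 + c)/m = (1 + 0) / 6.849 ≈ 0.146007.
With c = 0 and rr = 0.041, the ratio of excess reserves to deposits is 0.146007 − 0 − 0.041 = 0.105007.

0.1050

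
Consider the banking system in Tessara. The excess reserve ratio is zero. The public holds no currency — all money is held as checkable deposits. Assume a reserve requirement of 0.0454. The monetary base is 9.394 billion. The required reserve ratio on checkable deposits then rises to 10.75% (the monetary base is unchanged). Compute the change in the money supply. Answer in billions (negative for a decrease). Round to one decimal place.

-119.5 billion

Initially m₁ = 1 / (0.0454) ≈ 22.0264, so M₁ = 22.0264 × 9.394 ≈ 206.916 billion.
After the change m₂ = 1 / (0.1075) ≈ 9.3023, so M₂ = 9.3023 × 9.394 ≈ 87.3858 billion.
ΔM = M₂ − M₁ = 87.3858 − 206.916 = -119.5302 billion.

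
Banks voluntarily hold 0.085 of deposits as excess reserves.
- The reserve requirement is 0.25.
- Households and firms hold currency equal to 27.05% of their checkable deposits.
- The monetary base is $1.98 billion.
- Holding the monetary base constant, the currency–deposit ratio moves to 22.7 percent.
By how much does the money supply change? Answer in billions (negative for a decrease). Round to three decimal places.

$0.168 billion

Initially m₁ = (1 + 0.2705) / (0.25 + 0.085 + 0.2705) ≈ 2.09827, so M₁ = 2.09827 × 1.98 ≈ 4.1546 billion.
After the change m₂ = (1 + 0.227) / (0.25 + 0.085 + 0.227) ≈ 2.18327, so M₂ = 2.18327 × 1.98 ≈ 4.3229 billion.
ΔM = M₂ − M₁ = 4.3229 − 4.1546 = 0.1683 billion.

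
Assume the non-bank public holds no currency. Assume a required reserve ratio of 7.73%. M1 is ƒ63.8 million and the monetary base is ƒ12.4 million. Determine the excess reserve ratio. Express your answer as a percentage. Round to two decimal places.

11.71%

Using m = M/MB = 63.8/12.4 ≈ 5.145161. Since m = (1 + c)/(c + rr + e), the denominator satisfies c + rr + e = (1 + c)/m = (1 + 0) / 5.145161 ≈ 0.194357.
With c = 0 and rr = 0.0773, the excess reserve ratio is 0.194357 − 0 − 0.0773 = 0.117057.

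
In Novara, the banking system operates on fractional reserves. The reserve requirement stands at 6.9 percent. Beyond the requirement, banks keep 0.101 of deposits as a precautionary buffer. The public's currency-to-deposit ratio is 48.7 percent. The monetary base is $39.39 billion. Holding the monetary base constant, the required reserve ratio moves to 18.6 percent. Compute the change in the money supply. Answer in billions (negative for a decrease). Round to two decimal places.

-13.48 billion

Initially m₁ = (1 + 0.487) / (0.069 + 0.101 + 0.487) ≈ 2.26332, so M₁ = 2.26332 × 39.39 ≈ 89.1522 billion.
After the change m₂ = (1 + 0.487) / (0.186 + 0.101 + 0.487) ≈ 1.92119, so M₂ = 1.92119 × 39.39 ≈ 75.6757 billion.
ΔM = M₂ − M₁ = 75.6757 − 89.1522 = -13.4765 billion.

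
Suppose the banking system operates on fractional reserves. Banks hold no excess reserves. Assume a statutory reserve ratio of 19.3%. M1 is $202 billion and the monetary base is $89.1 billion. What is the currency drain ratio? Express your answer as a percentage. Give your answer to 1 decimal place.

Using m = M/MB = 202/89.1 ≈ 2.267116. From m = (1 + c)/(c + rr + e), rearranging gives 1 + c = m·(c + rr + e), so c·(1 − m) = m·(rr + e) − 1.
Hence c = [m·(rr + e) − 1]/(1 − m) = [2.267116 × (0.193 + 0) − 1] / (1 − 2.267116) ≈ 0.443879.

44.4%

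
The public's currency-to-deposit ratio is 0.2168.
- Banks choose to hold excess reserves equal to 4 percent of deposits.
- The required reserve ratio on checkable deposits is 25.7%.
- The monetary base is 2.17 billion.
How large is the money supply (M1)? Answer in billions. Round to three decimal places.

5.139 billion

The money multiplier is m = (1 + c) / (rr + e + c) = (1 + 0.2168) / (0.257 + 0.04 + 0.2168) ≈ 2.36824.
So M = m × MB = 2.36824 × 2.17 ≈ 5.1391 billion.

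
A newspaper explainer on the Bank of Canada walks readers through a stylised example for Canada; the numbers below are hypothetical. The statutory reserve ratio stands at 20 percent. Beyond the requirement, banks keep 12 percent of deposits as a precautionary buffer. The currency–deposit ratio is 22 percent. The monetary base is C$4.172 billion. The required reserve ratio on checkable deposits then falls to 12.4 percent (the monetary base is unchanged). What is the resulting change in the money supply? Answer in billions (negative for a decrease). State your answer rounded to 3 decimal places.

Initially m₁ = (1 + 0.22) / (0.2 + 0.12 + 0.22) ≈ 2.25926, so M₁ = 2.25926 × 4.172 ≈ 9.4256 billion.
After the change m₂ = (1 + 0.22) / (0.124 + 0.12 + 0.22) ≈ 2.62931, so M₂ = 2.62931 × 4.172 ≈ 10.9695 billion.
ΔM = M₂ − M₁ = 10.9695 − 9.4256 = 1.5439 billion.

C$1.544 billion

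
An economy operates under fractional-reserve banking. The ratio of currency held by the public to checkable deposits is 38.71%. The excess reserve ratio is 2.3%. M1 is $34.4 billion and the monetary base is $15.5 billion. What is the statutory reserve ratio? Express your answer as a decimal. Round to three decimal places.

Using m = M/MB = 34.4/15.5 ≈ 2.219355. Since m = (1 + c)/(c + rr + e), the denominator satisfies c + rr + e = (1 + c)/m = (1 + 0.3871) / 2.219355 ≈ 0.625001.
With c = 0.3871 and e = 0.023, the statutory reserve ratio is 0.625001 − 0.3871 − 0.023 = 0.214901.

0.215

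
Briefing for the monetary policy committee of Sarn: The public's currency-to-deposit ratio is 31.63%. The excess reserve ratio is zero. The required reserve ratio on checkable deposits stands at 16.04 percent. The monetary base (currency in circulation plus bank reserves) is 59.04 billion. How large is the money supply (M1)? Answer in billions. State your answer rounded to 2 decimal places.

163.03 billion

The money multiplier is m = (1 + c) / (rr + c) = (1 + 0.3163) / (0.1604 + 0.3163) ≈ 2.76128.
So M = m × MB = 2.76128 × 59.04 ≈ 163.026 billion.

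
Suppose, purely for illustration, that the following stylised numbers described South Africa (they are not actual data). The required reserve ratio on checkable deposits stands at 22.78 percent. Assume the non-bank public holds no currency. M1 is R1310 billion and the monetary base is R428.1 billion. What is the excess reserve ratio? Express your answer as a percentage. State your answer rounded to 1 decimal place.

Using m = M/MB = 1310/428.1 ≈ 3.060033. Since m = (1 + c)/(c + rr + e), the denominator satisfies c + rr + e = (1 + c)/m = (1 + 0) / 3.060033 ≈ 0.326794.
With c = 0 and rr = 0.2278, the excess reserve ratio is 0.326794 − 0 − 0.2278 = 0.098994.

9.9%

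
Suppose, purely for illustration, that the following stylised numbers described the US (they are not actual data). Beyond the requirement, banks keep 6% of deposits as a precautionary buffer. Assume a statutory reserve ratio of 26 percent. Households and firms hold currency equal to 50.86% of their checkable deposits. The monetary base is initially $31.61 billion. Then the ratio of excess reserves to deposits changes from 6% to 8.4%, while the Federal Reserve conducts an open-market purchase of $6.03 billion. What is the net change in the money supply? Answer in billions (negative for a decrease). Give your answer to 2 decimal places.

$9.05 billion

Before: m₁ = (1 + 0.5086) / (0.26 + 0.06 + 0.5086) ≈ 1.82066, MB₁ = 31.61, so M₁ = 1.82066 × 31.61 ≈ 57.5511 billion.
After: m₂ = (1 + 0.5086) / (0.26 + 0.084 + 0.5086) ≈ 1.76941, MB₂ = 31.61 + 6.03 = 37.64, so M₂ = 1.76941 × 37.64 ≈ 66.6006 billion.
ΔM = M₂ − M₁ = 66.6006 − 57.5511 = 9.0495 billion.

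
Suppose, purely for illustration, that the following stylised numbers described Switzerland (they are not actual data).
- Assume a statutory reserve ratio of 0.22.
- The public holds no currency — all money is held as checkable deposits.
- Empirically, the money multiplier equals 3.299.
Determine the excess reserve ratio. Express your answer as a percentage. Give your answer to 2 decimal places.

Using m = 3.299. Since m = (1 + c)/(c + rr + e), the denominator satisfies c + rr + e = (1 + c)/m = (1 + 0) / 3.299 ≈ 0.303122.
With c = 0 and rr = 0.22, the excess reserve ratio is 0.303122 − 0 − 0.22 = 0.083122.

8.31%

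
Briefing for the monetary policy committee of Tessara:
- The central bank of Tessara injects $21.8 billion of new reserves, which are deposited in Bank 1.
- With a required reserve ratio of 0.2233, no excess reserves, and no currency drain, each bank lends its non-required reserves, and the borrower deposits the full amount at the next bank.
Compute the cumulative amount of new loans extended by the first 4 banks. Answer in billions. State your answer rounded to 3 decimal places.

$48.231 billion

Bank i lends (1 − rr)^i of the original deposit: Bank 1 lends 21.8·0.7767 ≈ 16.9321, Bank 2 lends 21.8·0.7767² ≈ 13.1511, and so on.
Summing a geometric series: total = 21.8·[0.7767·(1 − 0.7767^4) / (1 − 0.7767)] ≈ 48.2313 billion.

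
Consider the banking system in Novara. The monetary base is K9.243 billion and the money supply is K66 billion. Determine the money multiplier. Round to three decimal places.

The money multiplier is m = M / MB = 66 / 9.243 ≈ 7.14054.

7.141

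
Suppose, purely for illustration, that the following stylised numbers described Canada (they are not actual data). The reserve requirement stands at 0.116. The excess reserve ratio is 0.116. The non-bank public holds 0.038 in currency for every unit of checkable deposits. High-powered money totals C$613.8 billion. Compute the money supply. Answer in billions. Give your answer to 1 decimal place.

C$2359.7 billion

The money multiplier is m = (1 + c) / (rr + e + c) = (1 + 0.038) / (0.116 + 0.116 + 0.038) ≈ 3.84444.
So M = m × MB = 3.84444 × 613.8 ≈ 2359.7173 billion.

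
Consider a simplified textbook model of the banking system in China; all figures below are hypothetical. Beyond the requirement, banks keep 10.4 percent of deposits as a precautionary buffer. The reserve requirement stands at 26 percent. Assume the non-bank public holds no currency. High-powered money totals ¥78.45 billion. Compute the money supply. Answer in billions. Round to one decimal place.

The money multiplier is m = 1 / (rr + e) = 1 / (0.26 + 0.104) ≈ 2.7473.
So M = m × MB = 2.7473 × 78.45 ≈ 215.5257 billion.

¥215.5 billion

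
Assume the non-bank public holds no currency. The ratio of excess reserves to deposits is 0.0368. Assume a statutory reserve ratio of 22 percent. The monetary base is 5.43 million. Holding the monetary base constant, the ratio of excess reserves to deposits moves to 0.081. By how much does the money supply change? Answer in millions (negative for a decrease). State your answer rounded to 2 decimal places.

-3.10 million

Initially m₁ = 1 / (0.22 + 0.0368) ≈ 3.8941, so M₁ = 3.8941 × 5.43 ≈ 21.145 million.
After the change m₂ = 1 / (0.22 + 0.081) ≈ 3.3223, so M₂ = 3.3223 × 5.43 ≈ 18.0401 million.
ΔM = M₂ − M₁ = 18.0401 − 21.145 = -3.1049 million.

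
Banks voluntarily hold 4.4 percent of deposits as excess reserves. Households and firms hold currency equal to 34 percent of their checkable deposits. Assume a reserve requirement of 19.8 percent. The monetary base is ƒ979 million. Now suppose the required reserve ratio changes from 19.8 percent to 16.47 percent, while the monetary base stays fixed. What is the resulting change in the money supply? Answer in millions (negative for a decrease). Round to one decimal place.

Initially m₁ = (1 + 0.34) / (0.198 + 0.044 + 0.34) ≈ 2.30241, so M₁ = 2.30241 × 979 ≈ 2254.0594 million.
After the change m₂ = (1 + 0.34) / (0.1647 + 0.044 + 0.34) ≈ 2.44214, so M₂ = 2.44214 × 979 ≈ 2390.8551 million.
ΔM = M₂ − M₁ = 2390.8551 − 2254.0594 = 136.7957 million.

ƒ136.8 million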